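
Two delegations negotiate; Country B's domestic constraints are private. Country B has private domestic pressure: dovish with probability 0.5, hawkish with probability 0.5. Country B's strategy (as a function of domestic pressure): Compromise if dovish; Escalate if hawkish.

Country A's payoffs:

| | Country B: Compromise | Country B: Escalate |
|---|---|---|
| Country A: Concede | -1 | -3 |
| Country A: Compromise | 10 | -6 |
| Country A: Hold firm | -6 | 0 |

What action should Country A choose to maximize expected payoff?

Compromise

Compute Country A's expected payoff for each action, taking the expectation over Country B's type.
E[Concede] = 0.5·(-1) + 0.5·(-3) = -2
E[Compromise] = 0.5·(10) + 0.5·(-6) = 2
E[Hold firm] = 0.5·(-6) + 0.5·(0) = -3
Best response: Compromise (2 is the largest).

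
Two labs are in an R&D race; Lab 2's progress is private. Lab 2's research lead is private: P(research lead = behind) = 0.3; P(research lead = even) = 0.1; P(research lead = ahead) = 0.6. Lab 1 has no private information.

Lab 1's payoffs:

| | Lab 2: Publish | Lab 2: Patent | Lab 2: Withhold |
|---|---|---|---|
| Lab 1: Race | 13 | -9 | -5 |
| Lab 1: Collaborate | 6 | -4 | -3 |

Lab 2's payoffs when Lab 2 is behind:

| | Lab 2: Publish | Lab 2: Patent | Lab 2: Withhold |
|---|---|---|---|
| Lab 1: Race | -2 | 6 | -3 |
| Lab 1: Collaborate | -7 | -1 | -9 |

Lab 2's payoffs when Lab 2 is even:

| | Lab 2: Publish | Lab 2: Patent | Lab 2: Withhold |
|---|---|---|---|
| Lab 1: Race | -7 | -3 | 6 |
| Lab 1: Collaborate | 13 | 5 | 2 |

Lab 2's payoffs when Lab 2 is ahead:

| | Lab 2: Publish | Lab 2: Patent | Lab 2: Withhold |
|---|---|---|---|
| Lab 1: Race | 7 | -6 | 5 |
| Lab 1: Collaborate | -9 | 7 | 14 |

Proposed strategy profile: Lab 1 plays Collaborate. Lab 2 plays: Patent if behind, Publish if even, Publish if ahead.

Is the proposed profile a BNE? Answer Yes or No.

A profile is a BNE iff every type of every player is best-responding given beliefs about the other side.
Lab 1 plays Collaborate: E[Collaborate] = 0.3·(-4) + 0.1·(6) + 0.6·(6) = 3; E[Race] = 6.4. Not best-responding. ✗
Lab 2 (research lead behind), facing Collaborate: Publish gives -7, Patent gives -1, Withhold gives -9. Proposed Patent is best. ✓
Lab 2 (research lead even), facing Collaborate: Publish gives 13, Patent gives 5, Withhold gives 2. Proposed Publish is best. ✓
Lab 2 (research lead ahead), facing Collaborate: Publish gives -9, Patent gives 7, Withhold gives 14. Proposed Publish is not best — profitable deviation exists. ✗

No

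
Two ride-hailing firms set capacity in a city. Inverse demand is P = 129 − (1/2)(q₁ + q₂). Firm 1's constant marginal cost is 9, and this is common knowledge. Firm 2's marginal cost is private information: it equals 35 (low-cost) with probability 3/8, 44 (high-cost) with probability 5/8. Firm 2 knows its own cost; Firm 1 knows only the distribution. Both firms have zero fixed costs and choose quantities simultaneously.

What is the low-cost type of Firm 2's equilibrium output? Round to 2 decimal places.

Firm 2 with cost c maximizes (129 − (1/2)(q₁+q₂) − c)·q₂, giving q₂(c) = (129 − c − (1/2)q₁).
E[c₂] = 3/8·35 + 5/8·44 = 40.625
Firm 1's FOC against E[q₂] yields q₁ = (129 − 2·9 + E[c₂])/(3/2) = (129 − 18 + 40.625)/(3/2) = 101.083.
q₂(low-cost) = (129 − 35 − (1/2)·101.083) = 43.4583.

43.46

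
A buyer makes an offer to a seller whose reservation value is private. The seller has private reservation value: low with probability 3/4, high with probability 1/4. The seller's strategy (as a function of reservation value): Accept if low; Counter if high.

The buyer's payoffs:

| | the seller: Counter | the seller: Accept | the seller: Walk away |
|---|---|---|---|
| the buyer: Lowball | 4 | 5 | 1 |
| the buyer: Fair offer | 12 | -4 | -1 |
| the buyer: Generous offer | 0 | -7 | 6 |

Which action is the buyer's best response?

E[Lowball] = 3/4·(5) + 1/4·(4) = 19/4
E[Fair offer] = 3/4·(-4) + 1/4·(12) = 0
E[Generous offer] = 3/4·(-7) + 1/4·(0) = -21/4
Best response: Lowball (19/4 is the largest).

Lowball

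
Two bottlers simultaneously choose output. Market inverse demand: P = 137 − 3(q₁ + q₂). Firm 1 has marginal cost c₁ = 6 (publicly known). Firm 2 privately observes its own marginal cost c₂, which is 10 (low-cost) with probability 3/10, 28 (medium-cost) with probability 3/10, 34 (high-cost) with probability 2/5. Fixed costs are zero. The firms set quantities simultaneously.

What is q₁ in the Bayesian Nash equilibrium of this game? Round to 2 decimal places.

Type-c best response for Firm 2: q₂(c) = (137 − c)/6 − q₁/2.
Firm 1 maximizes expected profit; its first-order condition is 137 − 6q₁ − 3E[q₂] − 6 = 0.
Substituting E[q₂] and solving: E[c₂] = 25, so q₁ = (137 − 2·6 + 25)/9 = 16.6667.

16.67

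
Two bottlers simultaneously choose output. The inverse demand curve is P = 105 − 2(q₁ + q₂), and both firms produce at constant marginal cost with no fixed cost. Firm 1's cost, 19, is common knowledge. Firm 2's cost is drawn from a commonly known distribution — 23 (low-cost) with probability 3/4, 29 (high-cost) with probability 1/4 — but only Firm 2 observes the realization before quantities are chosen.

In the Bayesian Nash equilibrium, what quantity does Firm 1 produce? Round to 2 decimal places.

15.25

Type-c best response for Firm 2: q₂(c) = (105 − c)/4 − q₁/2.
Firm 1 maximizes expected profit; its first-order condition is 105 − 4q₁ − 2E[q₂] − 19 = 0.
Substituting E[q₂] and solving: E[c₂] = 24.5, so q₁ = (105 − 2·19 + 24.5)/6 = 15.25.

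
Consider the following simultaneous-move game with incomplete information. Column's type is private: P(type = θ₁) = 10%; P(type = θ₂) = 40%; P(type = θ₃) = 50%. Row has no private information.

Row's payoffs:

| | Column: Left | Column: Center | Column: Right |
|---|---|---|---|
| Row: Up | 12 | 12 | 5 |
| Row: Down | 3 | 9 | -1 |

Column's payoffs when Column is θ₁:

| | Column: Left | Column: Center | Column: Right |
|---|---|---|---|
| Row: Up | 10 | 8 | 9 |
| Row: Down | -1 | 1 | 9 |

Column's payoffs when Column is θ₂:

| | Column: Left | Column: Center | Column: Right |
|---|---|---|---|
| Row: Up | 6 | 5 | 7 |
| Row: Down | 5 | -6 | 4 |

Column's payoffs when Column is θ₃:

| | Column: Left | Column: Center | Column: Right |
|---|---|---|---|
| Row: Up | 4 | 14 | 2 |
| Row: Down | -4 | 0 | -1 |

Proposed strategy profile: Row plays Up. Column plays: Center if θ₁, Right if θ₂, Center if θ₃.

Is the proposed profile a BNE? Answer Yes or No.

Row plays Up: E[Up] = 0.1·(12) + 0.4·(5) + 0.5·(12) = 9.2; E[Down] = 5. Best-responding. ✓
Column (type θ₁), facing Up: Left gives 10, Center gives 8, Right gives 9. Proposed Center is not best — profitable deviation exists. ✗
Column (type θ₂), facing Up: Left gives 6, Center gives 5, Right gives 7. Proposed Right is best. ✓
Column (type θ₃), facing Up: Left gives 4, Center gives 14, Right gives 2. Proposed Center is best. ✓

No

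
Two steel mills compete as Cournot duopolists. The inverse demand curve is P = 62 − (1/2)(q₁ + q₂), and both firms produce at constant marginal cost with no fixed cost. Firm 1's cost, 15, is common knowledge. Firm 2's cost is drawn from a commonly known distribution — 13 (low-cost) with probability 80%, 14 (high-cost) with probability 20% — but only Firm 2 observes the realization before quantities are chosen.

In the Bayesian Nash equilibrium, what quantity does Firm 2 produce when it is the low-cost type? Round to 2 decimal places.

Each type of Firm 2 best-responds to q₁; Firm 1 best-responds to the expected q₂ over Firm 2's types.
Firm 2 with cost c maximizes (62 − (1/2)(q₁+q₂) − c)·q₂, giving q₂(c) = (62 − c − (1/2)q₁).
E[c₂] = 0.8·13 + 0.2·14 = 13.2
Firm 1's FOC against E[q₂] yields q₁ = (62 − 2·15 + E[c₂])/(3/2) = (62 − 30 + 13.2)/(3/2) = 30.1333.
q₂(low-cost) = (62 − 13 − (1/2)·30.1333) = 33.9333.

33.93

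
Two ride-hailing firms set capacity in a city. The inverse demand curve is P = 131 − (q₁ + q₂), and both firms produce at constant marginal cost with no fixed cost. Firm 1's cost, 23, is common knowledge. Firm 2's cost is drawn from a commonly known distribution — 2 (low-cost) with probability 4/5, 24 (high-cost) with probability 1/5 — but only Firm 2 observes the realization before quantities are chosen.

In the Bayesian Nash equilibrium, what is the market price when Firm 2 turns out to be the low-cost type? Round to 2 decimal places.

Firm 2 with cost c maximizes (131 − (q₁+q₂) − c)·q₂, giving q₂(c) = (131 − c − q₁)/2.
E[c₂] = 4/5·2 + 1/5·24 = 6.4
Firm 1's FOC against E[q₂] yields q₁ = (131 − 2·23 + E[c₂])/3 = (131 − 46 + 6.4)/3 = 30.4667.
q₂(low-cost) = 49.2667, so P = 131 − (30.4667 + 49.2667) = 51.2667.

51.27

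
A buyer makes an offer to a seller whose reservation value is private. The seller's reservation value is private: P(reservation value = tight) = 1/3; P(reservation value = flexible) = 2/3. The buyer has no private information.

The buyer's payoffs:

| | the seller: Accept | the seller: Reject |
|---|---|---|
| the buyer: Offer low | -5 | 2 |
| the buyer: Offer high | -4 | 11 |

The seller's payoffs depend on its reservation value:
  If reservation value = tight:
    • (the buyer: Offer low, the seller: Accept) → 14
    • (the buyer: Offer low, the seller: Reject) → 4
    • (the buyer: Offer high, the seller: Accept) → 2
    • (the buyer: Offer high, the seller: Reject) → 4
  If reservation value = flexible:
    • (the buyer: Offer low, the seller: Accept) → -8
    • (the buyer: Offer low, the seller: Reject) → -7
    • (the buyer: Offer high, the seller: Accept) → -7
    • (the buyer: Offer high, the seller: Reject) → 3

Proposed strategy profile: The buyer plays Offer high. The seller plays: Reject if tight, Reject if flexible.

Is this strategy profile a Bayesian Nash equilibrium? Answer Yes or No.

Yes

A profile is a BNE iff every type of every player is best-responding given beliefs about the other side.
The buyer plays Offer high: E[Offer high] = 1/3·(11) + 2/3·(11) = 11; E[Offer low] = 2. Best-responding. ✓
The seller (reservation value tight), facing Offer high: Accept gives 2, Reject gives 4. Proposed Reject is best. ✓
The seller (reservation value flexible), facing Offer high: Accept gives -7, Reject gives 3. Proposed Reject is best. ✓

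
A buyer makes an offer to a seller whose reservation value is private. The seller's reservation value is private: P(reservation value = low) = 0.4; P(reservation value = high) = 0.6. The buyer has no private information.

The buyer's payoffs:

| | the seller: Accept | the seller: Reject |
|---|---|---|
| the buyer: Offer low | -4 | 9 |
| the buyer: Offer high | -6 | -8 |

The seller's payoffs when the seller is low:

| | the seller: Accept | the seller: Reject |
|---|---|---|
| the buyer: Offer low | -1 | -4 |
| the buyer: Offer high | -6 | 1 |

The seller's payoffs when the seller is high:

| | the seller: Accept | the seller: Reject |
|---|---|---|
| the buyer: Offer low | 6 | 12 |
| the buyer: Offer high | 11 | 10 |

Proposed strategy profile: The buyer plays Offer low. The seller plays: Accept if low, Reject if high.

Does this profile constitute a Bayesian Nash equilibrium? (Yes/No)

The buyer plays Offer low: E[Offer low] = 0.4·(-4) + 0.6·(9) = 3.8; E[Offer high] = -7.2. Best-responding. ✓
The seller (reservation value low), facing Offer low: Accept gives -1, Reject gives -4. Proposed Accept is best. ✓
The seller (reservation value high), facing Offer low: Accept gives 6, Reject gives 12. Proposed Reject is best. ✓

Yes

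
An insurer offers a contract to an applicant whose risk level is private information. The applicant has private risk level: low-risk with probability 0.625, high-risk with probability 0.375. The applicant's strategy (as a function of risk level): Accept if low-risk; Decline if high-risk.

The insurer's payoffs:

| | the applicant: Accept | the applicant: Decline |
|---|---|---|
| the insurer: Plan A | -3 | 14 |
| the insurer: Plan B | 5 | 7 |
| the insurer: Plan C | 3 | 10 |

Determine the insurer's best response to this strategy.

E[Plan A] = 0.625·(-3) + 0.375·(14) = 3.375
E[Plan B] = 0.625·(5) + 0.375·(7) = 5.75
E[Plan C] = 0.625·(3) + 0.375·(10) = 5.625
Best response: Plan B (5.75 is the largest).

Plan B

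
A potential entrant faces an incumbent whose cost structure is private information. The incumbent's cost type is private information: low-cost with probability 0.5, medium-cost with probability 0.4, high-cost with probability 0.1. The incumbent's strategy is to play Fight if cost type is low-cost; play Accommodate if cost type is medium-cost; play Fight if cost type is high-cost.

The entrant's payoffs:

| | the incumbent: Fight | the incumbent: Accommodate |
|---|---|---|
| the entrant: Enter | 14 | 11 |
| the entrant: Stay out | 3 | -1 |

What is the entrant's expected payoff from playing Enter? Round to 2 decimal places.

12.80

Take the expectation over the incumbent's cost type, weighting each type's action by its prior probability.
E[Enter] = 0.5·14 + 0.4·11 + 0.1·14 = 7 + 4.4 + 1.4 = 12.8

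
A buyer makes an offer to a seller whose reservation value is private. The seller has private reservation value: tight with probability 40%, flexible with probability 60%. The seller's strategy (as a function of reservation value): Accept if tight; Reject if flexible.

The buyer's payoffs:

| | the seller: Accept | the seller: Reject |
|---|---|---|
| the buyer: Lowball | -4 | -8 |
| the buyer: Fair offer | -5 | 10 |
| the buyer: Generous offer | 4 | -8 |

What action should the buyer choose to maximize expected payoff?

E[Lowball] = 0.4·(-4) + 0.6·(-8) = -6.4
E[Fair offer] = 0.4·(-5) + 0.6·(10) = 4
E[Generous offer] = 0.4·(4) + 0.6·(-8) = -3.2
Best response: Fair offer (4 is the largest).

Fair offer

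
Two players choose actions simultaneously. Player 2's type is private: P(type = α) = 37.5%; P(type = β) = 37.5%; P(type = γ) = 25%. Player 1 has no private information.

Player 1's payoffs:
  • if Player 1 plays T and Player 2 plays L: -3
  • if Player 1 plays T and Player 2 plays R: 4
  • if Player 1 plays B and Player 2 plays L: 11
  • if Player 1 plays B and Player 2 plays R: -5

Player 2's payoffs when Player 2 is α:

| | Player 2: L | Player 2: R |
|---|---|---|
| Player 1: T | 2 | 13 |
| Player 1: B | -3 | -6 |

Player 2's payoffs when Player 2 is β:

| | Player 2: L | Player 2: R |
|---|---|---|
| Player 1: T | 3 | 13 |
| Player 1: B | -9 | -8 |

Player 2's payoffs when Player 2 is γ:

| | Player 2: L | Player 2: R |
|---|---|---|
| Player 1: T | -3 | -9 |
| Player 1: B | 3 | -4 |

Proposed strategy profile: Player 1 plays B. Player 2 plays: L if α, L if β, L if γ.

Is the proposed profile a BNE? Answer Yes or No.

Player 1 plays B: E[B] = 0.375·(11) + 0.375·(11) + 0.25·(11) = 11; E[T] = -3. Best-responding. ✓
Player 2 (type α), facing B: L gives -3, R gives -6. Proposed L is best. ✓
Player 2 (type β), facing B: L gives -9, R gives -8. Proposed L is not best — profitable deviation exists. ✗
Player 2 (type γ), facing B: L gives 3, R gives -4. Proposed L is best. ✓

No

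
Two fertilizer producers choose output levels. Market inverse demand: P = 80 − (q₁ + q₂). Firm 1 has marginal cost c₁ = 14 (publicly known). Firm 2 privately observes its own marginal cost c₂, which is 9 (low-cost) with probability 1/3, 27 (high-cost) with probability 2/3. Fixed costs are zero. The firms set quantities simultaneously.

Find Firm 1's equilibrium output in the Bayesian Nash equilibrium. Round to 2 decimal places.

Firm 2 with cost c maximizes (80 − (q₁+q₂) − c)·q₂, giving q₂(c) = (80 − c − q₁)/2.
E[c₂] = 1/3·9 + 2/3·27 = 21
Firm 1's FOC against E[q₂] yields q₁ = (80 − 2·14 + E[c₂])/3 = (80 − 28 + 21)/3 = 24.3333.

24.33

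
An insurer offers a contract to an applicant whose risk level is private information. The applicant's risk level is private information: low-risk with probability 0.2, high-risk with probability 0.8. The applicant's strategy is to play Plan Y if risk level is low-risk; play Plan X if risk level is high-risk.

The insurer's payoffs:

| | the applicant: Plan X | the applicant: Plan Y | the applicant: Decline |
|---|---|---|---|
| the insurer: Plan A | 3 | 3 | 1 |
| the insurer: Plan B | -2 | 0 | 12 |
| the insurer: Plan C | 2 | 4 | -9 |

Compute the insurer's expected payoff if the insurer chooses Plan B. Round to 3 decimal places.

Take the expectation over the applicant's risk level, weighting each type's action by its prior probability.
E[Plan B] = 0.2·0 + 0.8·(-2) = 0 + (-1.6) = -1.6

-1.600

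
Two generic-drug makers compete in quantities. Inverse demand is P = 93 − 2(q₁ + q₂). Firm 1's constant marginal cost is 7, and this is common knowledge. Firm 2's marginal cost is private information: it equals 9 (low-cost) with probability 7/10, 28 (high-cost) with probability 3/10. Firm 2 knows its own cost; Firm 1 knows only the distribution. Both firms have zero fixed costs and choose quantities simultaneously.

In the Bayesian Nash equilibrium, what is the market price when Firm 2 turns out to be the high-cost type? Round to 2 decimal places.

Each type of Firm 2 best-responds to q₁; Firm 1 best-responds to the expected q₂ over Firm 2's types.
Firm 2 with cost c maximizes (93 − 2(q₁+q₂) − c)·q₂, giving q₂(c) = (93 − c − 2q₁)/4.
E[c₂] = 7/10·9 + 3/10·28 = 14.7
Firm 1's FOC against E[q₂] yields q₁ = (93 − 2·7 + E[c₂])/6 = (93 − 14 + 14.7)/6 = 15.6167.
q₂(high-cost) = 8.44167, so P = 93 − 2·(15.6167 + 8.44167) = 44.8833.

44.88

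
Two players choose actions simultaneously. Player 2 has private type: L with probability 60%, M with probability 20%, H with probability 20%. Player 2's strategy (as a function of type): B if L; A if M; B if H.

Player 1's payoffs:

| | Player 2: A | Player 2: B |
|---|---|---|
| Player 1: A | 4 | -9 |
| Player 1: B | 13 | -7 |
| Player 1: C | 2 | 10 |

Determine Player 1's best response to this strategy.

E[A] = 0.6·(-9) + 0.2·(4) + 0.2·(-9) = -6.4
E[B] = 0.6·(-7) + 0.2·(13) + 0.2·(-7) = -3
E[C] = 0.6·(10) + 0.2·(2) + 0.2·(10) = 8.4
Best response: C (8.4 is the largest).

C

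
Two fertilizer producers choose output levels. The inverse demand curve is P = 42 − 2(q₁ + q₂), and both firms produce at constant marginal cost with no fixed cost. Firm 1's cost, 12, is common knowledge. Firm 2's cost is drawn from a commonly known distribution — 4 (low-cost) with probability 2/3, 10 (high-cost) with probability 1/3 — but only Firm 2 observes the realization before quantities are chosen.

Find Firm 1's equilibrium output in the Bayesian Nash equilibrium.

4

Firm 2 with cost c maximizes (42 − 2(q₁+q₂) − c)·q₂, giving q₂(c) = (42 − c − 2q₁)/4.
E[c₂] = 2/3·4 + 1/3·10 = 6
Firm 1's FOC against E[q₂] yields q₁ = (42 − 2·12 + E[c₂])/6 = (42 − 24 + 6)/6 = 4.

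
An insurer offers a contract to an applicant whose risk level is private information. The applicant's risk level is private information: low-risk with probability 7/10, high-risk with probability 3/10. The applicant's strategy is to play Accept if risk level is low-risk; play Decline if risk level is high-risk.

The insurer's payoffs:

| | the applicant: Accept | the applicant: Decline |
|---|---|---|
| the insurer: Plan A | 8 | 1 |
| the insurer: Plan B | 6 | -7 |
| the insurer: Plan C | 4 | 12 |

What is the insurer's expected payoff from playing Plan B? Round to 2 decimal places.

2.10

E[Plan B] = 7/10·6 + 3/10·(-7) = 21/5 + (-21/10) = 21/10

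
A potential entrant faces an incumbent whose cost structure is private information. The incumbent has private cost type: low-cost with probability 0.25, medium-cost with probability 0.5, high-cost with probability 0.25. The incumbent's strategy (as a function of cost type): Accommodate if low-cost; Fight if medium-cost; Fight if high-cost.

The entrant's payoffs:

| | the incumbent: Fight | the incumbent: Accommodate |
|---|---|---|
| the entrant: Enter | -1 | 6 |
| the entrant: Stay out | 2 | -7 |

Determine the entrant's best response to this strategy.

Enter

E[Enter] = 0.25·(6) + 0.5·(-1) + 0.25·(-1) = 0.75
E[Stay out] = 0.25·(-7) + 0.5·(2) + 0.25·(2) = -0.25
Best response: Enter (0.75 is the largest).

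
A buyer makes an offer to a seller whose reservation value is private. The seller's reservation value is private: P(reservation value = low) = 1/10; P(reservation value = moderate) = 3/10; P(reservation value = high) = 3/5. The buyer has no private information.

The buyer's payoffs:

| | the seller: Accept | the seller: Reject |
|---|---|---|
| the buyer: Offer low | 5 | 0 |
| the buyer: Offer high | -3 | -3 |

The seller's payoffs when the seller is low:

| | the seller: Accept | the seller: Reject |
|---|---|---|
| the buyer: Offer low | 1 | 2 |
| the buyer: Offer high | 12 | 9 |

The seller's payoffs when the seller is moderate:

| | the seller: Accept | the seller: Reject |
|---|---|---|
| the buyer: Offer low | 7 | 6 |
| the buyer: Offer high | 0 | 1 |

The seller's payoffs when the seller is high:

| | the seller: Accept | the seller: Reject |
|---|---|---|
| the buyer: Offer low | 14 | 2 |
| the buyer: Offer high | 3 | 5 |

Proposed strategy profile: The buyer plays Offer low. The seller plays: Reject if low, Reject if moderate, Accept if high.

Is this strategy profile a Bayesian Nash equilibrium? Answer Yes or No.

No

The buyer plays Offer low: E[Offer low] = 1/10·(0) + 3/10·(0) + 3/5·(5) = 3; E[Offer high] = -3. Best-responding. ✓
The seller (reservation value low), facing Offer low: Accept gives 1, Reject gives 2. Proposed Reject is best. ✓
The seller (reservation value moderate), facing Offer low: Accept gives 7, Reject gives 6. Proposed Reject is not best — profitable deviation exists. ✗
The seller (reservation value high), facing Offer low: Accept gives 14, Reject gives 2. Proposed Accept is best. ✓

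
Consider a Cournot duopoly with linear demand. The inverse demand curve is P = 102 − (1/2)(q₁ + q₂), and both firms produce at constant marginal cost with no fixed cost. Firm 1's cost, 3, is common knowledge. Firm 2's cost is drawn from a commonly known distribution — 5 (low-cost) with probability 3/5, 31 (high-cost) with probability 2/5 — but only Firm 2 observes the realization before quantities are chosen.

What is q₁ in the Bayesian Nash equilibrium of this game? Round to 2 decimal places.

Type-c best response for Firm 2: q₂(c) = (102 − c) − q₁/2.
Firm 1 maximizes expected profit; its first-order condition is 102 − q₁ − (1/2)E[q₂] − 3 = 0.
Substituting E[q₂] and solving: E[c₂] = 15.4, so q₁ = (102 − 2·3 + 15.4)/(3/2) = 74.2667.

74.27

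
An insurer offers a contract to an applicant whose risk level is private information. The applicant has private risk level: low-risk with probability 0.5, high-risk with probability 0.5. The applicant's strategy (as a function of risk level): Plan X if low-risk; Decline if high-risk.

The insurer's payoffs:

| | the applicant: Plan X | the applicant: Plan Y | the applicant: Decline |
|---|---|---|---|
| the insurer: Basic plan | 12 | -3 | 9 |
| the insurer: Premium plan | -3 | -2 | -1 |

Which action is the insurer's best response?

Compute the insurer's expected payoff for each action, taking the expectation over the applicant's type.
E[Basic plan] = 0.5·(12) + 0.5·(9) = 10.5
E[Premium plan] = 0.5·(-3) + 0.5·(-1) = -2
Best response: Basic plan (10.5 is the largest).

Basic plan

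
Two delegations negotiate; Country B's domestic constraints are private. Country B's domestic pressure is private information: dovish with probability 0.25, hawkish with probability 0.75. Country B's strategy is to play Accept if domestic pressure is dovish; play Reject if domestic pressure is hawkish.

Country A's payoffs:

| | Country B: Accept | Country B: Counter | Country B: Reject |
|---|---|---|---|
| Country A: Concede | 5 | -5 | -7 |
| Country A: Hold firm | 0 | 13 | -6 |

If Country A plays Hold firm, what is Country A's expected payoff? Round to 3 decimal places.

-4.500

E[Hold firm] = 0.25·0 + 0.75·(-6) = 0 + (-4.5) = -4.5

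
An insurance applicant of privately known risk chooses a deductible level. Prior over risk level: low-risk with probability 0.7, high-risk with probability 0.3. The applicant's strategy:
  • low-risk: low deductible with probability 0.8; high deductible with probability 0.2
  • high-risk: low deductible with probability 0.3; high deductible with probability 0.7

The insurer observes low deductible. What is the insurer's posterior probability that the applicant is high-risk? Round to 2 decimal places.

0.14

Apply Bayes' rule using the sender's strategy as the likelihood.
P(low deductible) = 0.7·0.8 + 0.3·0.3 = 0.65
P(high-risk | low deductible) = (0.3·0.3) / 0.65 = 0.09 / 0.65 = 0.138462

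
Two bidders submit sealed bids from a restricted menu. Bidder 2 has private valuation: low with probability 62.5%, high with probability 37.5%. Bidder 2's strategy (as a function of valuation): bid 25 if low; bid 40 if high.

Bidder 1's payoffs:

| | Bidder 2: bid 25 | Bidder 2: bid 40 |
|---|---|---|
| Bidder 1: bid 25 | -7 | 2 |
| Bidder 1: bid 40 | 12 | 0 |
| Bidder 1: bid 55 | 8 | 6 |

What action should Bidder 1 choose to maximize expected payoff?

bid 40

Compute Bidder 1's expected payoff for each action, taking the expectation over Bidder 2's type.
E[bid 25] = 0.625·(-7) + 0.375·(2) = -3.625
E[bid 40] = 0.625·(12) + 0.375·(0) = 7.5
E[bid 55] = 0.625·(8) + 0.375·(6) = 7.25
Best response: bid 40 (7.5 is the largest).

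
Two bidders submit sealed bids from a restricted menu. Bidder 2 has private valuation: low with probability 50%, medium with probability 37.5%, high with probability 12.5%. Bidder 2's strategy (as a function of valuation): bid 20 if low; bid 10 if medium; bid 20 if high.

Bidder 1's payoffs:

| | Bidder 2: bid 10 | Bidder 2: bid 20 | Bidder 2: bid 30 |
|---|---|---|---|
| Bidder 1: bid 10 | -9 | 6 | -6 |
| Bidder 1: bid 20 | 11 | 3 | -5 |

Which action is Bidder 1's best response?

bid 20

Compute Bidder 1's expected payoff for each action, taking the expectation over Bidder 2's type.
E[bid 10] = 0.5·(6) + 0.375·(-9) + 0.125·(6) = 0.375
E[bid 20] = 0.5·(3) + 0.375·(11) + 0.125·(3) = 6
Best response: bid 20 (6 is the largest).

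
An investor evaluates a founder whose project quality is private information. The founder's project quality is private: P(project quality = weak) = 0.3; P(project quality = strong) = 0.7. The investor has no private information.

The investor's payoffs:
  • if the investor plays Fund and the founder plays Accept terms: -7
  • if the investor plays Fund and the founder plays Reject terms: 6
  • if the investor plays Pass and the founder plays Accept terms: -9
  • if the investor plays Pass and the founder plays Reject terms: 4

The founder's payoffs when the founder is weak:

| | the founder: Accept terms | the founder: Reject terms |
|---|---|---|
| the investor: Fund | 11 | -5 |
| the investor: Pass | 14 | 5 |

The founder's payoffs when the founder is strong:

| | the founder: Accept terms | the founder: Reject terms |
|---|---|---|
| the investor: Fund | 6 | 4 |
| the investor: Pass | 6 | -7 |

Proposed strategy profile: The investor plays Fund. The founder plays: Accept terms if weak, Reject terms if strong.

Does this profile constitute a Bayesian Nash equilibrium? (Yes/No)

A profile is a BNE iff every type of every player is best-responding given beliefs about the other side.
The investor plays Fund: E[Fund] = 0.3·(-7) + 0.7·(6) = 2.1; E[Pass] = 0.1. Best-responding. ✓
The founder (project quality weak), facing Fund: Accept terms gives 11, Reject terms gives -5. Proposed Accept terms is best. ✓
The founder (project quality strong), facing Fund: Accept terms gives 6, Reject terms gives 4. Proposed Reject terms is not best — profitable deviation exists. ✗

No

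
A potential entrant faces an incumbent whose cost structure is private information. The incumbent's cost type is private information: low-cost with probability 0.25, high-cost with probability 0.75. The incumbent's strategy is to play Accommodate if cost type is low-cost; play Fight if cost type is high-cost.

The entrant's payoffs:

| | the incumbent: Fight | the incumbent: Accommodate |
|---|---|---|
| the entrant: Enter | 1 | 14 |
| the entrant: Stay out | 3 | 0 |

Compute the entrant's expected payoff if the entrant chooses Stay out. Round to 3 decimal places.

2.250

Take the expectation over the incumbent's cost type, weighting each type's action by its prior probability.
E[Stay out] = 0.25·0 + 0.75·3 = 0 + 2.25 = 2.25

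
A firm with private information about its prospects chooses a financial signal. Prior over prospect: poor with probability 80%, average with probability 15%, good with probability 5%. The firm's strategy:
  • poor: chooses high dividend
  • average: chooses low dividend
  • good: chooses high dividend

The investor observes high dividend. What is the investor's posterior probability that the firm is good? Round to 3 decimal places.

0.059

P(high dividend) = 0.8·1 + 0.15·0 + 0.05·1 = 0.85
P(good | high dividend) = (0.05·1) / 0.85 = 0.05 / 0.85 = 0.0588235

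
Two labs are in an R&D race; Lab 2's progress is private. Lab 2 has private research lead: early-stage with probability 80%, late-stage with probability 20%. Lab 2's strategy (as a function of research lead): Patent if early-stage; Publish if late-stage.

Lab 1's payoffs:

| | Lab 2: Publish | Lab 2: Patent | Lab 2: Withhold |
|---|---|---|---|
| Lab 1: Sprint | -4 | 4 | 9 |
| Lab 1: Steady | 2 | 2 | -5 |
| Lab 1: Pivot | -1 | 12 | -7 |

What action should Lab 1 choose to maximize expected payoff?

Pivot

Compute Lab 1's expected payoff for each action, taking the expectation over Lab 2's type.
E[Sprint] = 0.8·(4) + 0.2·(-4) = 2.4
E[Steady] = 0.8·(2) + 0.2·(2) = 2
E[Pivot] = 0.8·(12) + 0.2·(-1) = 9.4
Best response: Pivot (9.4 is the largest).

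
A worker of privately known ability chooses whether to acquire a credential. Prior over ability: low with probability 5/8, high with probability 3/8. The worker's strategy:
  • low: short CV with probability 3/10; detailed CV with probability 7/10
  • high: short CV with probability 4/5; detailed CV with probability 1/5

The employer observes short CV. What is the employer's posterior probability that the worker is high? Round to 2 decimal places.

P(short CV) = (5/8)·(3/10) + (3/8)·(4/5) = 39/80
P(high | short CV) = ((3/8)·(4/5)) / (39/80) = (3/10) / (39/80) = 8/13

0.62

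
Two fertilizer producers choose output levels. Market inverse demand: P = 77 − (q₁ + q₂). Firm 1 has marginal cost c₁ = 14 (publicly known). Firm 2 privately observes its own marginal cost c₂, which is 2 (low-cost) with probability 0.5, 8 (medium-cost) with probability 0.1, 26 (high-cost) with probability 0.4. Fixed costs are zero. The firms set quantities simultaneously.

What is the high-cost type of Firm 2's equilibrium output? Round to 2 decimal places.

Type-c best response for Firm 2: q₂(c) = (77 − c)/2 − q₁/2.
Firm 1 maximizes expected profit; its first-order condition is 77 − 2q₁ − E[q₂] − 14 = 0.
Substituting E[q₂] and solving: E[c₂] = 12.2, so q₁ = (77 − 2·14 + 12.2)/3 = 20.4.
q₂(high-cost) = (77 − 26 − 20.4)/2 = 15.3.

15.30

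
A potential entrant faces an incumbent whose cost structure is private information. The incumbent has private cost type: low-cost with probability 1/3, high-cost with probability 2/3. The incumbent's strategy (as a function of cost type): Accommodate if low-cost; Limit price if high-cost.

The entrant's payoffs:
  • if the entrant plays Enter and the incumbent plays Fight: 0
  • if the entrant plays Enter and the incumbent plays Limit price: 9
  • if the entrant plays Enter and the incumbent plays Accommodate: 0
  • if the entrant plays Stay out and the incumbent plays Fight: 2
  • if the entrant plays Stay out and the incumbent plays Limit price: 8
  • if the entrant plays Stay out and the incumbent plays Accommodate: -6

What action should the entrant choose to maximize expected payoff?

Compute the entrant's expected payoff for each action, taking the expectation over the incumbent's type.
E[Enter] = 1/3·(0) + 2/3·(9) = 6
E[Stay out] = 1/3·(-6) + 2/3·(8) = 10/3
Best response: Enter (6 is the largest).

Enter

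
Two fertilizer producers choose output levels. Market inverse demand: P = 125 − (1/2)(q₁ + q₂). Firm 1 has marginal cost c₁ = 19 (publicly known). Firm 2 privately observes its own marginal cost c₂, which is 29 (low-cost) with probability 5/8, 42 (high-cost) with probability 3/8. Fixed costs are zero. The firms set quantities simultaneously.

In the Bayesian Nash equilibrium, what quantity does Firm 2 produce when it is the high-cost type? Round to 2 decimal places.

42.71

Type-c best response for Firm 2: q₂(c) = (125 − c) − q₁/2.
Firm 1 maximizes expected profit; its first-order condition is 125 − q₁ − (1/2)E[q₂] − 19 = 0.
Substituting E[q₂] and solving: E[c₂] = 33.875, so q₁ = (125 − 2·19 + 33.875)/(3/2) = 80.5833.
q₂(high-cost) = (125 − 42 − (1/2)·80.5833) = 42.7083.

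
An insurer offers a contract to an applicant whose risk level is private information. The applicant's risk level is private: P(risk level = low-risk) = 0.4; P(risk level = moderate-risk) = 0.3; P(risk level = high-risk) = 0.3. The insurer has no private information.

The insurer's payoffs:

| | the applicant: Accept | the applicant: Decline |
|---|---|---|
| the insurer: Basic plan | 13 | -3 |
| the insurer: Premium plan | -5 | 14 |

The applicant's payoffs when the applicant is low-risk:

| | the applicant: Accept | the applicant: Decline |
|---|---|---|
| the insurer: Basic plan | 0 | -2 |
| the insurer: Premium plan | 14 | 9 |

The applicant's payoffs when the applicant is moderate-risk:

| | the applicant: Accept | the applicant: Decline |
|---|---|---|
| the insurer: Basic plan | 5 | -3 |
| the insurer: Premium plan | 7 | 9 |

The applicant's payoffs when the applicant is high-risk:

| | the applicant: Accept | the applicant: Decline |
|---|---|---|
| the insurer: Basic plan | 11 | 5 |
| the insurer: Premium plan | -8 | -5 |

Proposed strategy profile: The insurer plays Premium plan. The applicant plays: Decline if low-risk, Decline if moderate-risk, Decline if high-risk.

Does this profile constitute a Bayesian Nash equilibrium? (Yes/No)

A profile is a BNE iff every type of every player is best-responding given beliefs about the other side.
The insurer plays Premium plan: E[Premium plan] = 0.4·(14) + 0.3·(14) + 0.3·(14) = 14; E[Basic plan] = -3. Best-responding. ✓
The applicant (risk level low-risk), facing Premium plan: Accept gives 14, Decline gives 9. Proposed Decline is not best — profitable deviation exists. ✗
The applicant (risk level moderate-risk), facing Premium plan: Accept gives 7, Decline gives 9. Proposed Decline is best. ✓
The applicant (risk level high-risk), facing Premium plan: Accept gives -8, Decline gives -5. Proposed Decline is best. ✓

No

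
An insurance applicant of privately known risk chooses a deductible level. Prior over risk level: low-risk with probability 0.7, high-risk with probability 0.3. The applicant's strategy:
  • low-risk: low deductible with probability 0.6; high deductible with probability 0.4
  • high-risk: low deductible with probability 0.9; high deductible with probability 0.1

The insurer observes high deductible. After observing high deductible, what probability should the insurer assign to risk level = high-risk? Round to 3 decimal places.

0.097

Apply Bayes' rule using the sender's strategy as the likelihood.
P(high deductible) = 0.7·0.4 + 0.3·0.1 = 0.31
P(high-risk | high deductible) = (0.3·0.1) / 0.31 = 0.03 / 0.31 = 0.0967742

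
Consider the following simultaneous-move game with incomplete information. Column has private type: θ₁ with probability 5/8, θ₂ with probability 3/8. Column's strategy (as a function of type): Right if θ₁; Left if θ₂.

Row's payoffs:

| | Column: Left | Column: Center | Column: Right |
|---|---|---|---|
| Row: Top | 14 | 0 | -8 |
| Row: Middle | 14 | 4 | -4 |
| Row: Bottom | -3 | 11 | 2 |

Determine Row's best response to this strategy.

Middle

E[Top] = 5/8·(-8) + 3/8·(14) = 1/4
E[Middle] = 5/8·(-4) + 3/8·(14) = 11/4
E[Bottom] = 5/8·(2) + 3/8·(-3) = 1/8
Best response: Middle (11/4 is the largest).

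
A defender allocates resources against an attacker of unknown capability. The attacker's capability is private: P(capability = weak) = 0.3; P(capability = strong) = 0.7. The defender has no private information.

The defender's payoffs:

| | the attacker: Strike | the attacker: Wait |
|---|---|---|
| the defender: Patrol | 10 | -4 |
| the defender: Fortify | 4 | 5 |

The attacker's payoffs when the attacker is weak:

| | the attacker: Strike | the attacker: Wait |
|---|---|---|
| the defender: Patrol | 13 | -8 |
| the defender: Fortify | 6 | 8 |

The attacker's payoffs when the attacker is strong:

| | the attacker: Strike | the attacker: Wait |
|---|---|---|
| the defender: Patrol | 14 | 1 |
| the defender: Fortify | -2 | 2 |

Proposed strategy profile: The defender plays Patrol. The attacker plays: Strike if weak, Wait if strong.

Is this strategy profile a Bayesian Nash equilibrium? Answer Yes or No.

The defender plays Patrol: E[Patrol] = 0.3·(10) + 0.7·(-4) = 0.2; E[Fortify] = 4.7. Not best-responding. ✗
The attacker (capability weak), facing Patrol: Strike gives 13, Wait gives -8. Proposed Strike is best. ✓
The attacker (capability strong), facing Patrol: Strike gives 14, Wait gives 1. Proposed Wait is not best — profitable deviation exists. ✗

No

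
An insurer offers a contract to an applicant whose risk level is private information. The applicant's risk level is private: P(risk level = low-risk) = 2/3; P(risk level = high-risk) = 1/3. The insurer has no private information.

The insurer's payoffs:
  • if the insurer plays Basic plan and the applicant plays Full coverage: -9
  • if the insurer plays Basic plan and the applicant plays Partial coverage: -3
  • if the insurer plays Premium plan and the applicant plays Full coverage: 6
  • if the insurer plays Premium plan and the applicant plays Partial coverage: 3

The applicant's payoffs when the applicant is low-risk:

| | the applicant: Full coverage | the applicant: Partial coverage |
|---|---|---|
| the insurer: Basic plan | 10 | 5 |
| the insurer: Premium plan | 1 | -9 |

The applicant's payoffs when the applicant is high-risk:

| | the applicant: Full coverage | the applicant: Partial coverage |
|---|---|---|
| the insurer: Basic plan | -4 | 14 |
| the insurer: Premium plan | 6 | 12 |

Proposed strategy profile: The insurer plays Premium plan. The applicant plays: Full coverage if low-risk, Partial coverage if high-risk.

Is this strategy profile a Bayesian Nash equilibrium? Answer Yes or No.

The insurer plays Premium plan: E[Premium plan] = 2/3·(6) + 1/3·(3) = 5; E[Basic plan] = -7. Best-responding. ✓
The applicant (risk level low-risk), facing Premium plan: Full coverage gives 1, Partial coverage gives -9. Proposed Full coverage is best. ✓
The applicant (risk level high-risk), facing Premium plan: Full coverage gives 6, Partial coverage gives 12. Proposed Partial coverage is best. ✓

Yes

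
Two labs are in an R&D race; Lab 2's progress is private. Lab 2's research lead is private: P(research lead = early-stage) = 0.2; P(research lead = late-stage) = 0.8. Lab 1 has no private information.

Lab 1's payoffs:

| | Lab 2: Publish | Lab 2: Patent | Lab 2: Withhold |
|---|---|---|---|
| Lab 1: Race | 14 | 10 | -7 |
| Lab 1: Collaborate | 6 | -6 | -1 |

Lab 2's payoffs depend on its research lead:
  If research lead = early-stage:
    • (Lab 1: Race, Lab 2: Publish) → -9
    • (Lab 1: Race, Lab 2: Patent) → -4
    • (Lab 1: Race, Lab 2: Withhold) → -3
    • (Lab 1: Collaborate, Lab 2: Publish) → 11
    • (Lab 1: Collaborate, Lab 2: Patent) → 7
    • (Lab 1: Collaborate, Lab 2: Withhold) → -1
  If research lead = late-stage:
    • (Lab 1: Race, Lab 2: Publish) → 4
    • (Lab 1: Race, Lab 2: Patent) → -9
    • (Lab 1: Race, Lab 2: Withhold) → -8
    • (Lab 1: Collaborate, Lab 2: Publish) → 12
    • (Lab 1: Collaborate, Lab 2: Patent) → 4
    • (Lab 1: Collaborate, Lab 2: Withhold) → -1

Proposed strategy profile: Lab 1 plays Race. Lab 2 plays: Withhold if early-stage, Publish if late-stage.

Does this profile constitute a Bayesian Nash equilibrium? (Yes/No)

A profile is a BNE iff every type of every player is best-responding given beliefs about the other side.
Lab 1 plays Race: E[Race] = 0.2·(-7) + 0.8·(14) = 9.8; E[Collaborate] = 4.6. Best-responding. ✓
Lab 2 (research lead early-stage), facing Race: Publish gives -9, Patent gives -4, Withhold gives -3. Proposed Withhold is best. ✓
Lab 2 (research lead late-stage), facing Race: Publish gives 4, Patent gives -9, Withhold gives -8. Proposed Publish is best. ✓

Yes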